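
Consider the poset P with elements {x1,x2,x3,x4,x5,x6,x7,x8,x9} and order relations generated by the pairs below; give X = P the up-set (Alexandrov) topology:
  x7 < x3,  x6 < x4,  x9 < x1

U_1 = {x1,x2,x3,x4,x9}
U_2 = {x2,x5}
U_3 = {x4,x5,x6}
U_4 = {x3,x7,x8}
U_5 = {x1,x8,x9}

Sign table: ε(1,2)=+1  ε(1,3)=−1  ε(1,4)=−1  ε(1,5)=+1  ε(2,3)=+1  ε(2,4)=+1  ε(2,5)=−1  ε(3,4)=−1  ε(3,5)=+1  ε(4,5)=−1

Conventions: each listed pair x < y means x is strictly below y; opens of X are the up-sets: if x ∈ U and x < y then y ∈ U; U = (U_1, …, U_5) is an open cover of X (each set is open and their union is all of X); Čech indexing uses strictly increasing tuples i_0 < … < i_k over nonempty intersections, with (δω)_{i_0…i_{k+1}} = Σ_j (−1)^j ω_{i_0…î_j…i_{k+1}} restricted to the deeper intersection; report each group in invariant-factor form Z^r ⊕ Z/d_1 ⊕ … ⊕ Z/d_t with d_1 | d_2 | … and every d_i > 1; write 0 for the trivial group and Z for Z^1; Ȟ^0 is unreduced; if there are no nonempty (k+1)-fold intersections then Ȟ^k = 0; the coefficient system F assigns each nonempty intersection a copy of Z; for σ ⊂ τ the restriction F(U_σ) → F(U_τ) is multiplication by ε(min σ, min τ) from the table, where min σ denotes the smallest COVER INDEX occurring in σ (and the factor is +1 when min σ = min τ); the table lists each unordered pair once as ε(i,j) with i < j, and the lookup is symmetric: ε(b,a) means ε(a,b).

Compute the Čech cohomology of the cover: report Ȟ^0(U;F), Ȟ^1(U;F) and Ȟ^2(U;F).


nonempty intersections:
  U12={x2} U13={x4} U14={x3} U15={x1,x9} U23={x5} U45={x8}
C dims 5,6; δ0: rk 5, SNF 1^4·2
Ȟ^0: (5−5)−0=0 ⇒ 0
Ȟ^1: (6−0)−5=1 plus torsion [2] ⇒ Z ⊕ Z/2
Ȟ^2: (0−0)−0=0 ⇒ 0

Ȟ^0(U;F) ≅ 0, Ȟ^1(U;F) ≅ Z ⊕ Z/2 and Ȟ^2(U;F) ≅ 0


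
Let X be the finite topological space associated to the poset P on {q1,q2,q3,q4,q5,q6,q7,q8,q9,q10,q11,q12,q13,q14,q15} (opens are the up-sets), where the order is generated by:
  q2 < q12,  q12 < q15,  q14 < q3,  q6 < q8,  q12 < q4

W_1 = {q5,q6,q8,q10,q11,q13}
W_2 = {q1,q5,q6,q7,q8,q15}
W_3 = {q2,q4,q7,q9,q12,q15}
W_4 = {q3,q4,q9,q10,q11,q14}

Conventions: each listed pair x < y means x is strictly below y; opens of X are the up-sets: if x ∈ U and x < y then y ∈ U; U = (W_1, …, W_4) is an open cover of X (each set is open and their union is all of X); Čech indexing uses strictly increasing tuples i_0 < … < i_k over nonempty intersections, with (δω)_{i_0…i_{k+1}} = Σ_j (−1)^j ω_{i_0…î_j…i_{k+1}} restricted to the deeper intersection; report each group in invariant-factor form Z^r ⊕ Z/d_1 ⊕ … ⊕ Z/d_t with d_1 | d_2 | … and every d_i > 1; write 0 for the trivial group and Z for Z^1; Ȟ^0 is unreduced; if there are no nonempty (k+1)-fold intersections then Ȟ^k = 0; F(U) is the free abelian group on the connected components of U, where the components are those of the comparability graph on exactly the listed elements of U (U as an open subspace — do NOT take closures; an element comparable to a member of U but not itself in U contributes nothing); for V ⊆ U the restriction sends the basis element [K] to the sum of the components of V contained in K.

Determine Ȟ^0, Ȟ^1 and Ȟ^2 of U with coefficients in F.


Ȟ^0 ≅ Z^10, Ȟ^1 ≅ 0, Ȟ^2 ≅ 0

nonempty intersections:
  W12={q5,q6,q8} W14={q10,q11} W23={q7,q15} W34={q4,q9}
components per intersection:
  W1: {q5} {q6,q8} {q10} {q11} {q13}
  W2: {q1} {q5} {q6,q8} {q7} {q15}
  W3: {q2,q4,q12,q15} {q7} {q9}
  W4: {q3,q14} {q4} {q9} {q10} {q11}
  W12: {q5} {q6,q8}
  W14: {q10} {q11}
  W23: {q7} {q15}
  W34: {q4} {q9}
C dims 18,8; δ0: rk 8, SNF 1^8
Ȟ^0: (18−8)−0=10 ⇒ Z^10
Ȟ^1: (8−0)−8=0 ⇒ 0
Ȟ^2: (0−0)−0=0 ⇒ 0


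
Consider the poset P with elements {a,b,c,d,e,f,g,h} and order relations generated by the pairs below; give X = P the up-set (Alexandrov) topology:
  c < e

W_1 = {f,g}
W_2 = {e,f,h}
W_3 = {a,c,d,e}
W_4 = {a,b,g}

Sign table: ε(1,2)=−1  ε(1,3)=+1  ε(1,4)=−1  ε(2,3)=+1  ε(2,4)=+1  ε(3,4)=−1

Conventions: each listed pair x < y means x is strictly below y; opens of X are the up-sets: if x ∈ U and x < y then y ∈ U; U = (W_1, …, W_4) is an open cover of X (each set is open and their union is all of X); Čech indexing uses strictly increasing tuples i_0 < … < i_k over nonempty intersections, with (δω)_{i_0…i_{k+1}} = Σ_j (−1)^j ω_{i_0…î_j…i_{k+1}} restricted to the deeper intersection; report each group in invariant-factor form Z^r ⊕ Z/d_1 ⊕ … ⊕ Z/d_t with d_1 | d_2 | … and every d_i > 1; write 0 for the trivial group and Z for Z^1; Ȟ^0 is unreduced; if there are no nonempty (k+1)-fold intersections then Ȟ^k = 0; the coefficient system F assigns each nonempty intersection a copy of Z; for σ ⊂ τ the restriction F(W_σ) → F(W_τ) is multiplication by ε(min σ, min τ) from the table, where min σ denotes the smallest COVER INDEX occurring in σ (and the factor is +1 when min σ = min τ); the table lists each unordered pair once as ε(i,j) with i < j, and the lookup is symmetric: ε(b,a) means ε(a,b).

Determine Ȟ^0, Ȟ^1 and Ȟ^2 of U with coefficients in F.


Ȟ^0 = 0, Ȟ^1 = Z/2 and Ȟ^2 = 0

nerve of the cover:
  W12={f} W14={g} W23={e} W34={a}
C dims 4,4; δ0: rk 4, SNF 1^3·2
Ȟ^0 = (4 − 4) − 0 = 0, so Ȟ^0 ≅ 0
Ȟ^1 = (4 − 0) − 4 = 0 plus torsion [2], so Ȟ^1 ≅ Z/2
Ȟ^2 = (0 − 0) − 0 = 0, so Ȟ^2 ≅ 0


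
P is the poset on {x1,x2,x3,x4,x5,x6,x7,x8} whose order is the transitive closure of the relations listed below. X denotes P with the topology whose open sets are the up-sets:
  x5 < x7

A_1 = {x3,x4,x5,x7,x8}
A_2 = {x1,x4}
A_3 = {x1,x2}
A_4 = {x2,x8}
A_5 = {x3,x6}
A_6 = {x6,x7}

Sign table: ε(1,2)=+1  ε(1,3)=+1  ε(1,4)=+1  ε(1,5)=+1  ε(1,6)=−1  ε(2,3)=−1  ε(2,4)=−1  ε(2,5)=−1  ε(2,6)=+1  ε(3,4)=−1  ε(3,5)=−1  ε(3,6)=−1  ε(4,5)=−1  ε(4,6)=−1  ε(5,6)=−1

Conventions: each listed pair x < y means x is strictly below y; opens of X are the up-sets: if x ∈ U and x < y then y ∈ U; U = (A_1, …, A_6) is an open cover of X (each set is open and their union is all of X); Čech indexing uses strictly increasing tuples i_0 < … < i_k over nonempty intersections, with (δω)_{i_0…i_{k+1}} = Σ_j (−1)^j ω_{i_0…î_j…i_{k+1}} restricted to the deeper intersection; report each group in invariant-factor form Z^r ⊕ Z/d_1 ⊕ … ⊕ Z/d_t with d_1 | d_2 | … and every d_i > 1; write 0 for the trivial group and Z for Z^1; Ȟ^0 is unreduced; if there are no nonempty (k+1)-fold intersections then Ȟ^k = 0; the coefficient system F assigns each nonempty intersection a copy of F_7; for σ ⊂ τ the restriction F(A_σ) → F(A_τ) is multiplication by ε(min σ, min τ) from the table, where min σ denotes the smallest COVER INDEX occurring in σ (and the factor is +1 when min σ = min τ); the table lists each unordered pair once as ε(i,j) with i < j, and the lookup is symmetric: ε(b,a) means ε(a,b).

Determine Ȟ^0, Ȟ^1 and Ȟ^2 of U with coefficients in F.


Ȟ^0 = Z/7, Ȟ^1 = Z/7 ⊕ Z/7, Ȟ^2 = 0

nerve of the cover:
  A12={x4} A14={x8} A15={x3} A16={x7} A23={x1} A34={x2} A56={x6}
C dims 6,7; δ0: rk_F7 5
Ȟ^0 = (6 − 5) − 0 = 1, so Ȟ^0 ≅ Z/7
Ȟ^1 = (7 − 0) − 5 = 2, so Ȟ^1 ≅ Z/7 ⊕ Z/7
Ȟ^2 = (0 − 0) − 0 = 0, so Ȟ^2 ≅ 0


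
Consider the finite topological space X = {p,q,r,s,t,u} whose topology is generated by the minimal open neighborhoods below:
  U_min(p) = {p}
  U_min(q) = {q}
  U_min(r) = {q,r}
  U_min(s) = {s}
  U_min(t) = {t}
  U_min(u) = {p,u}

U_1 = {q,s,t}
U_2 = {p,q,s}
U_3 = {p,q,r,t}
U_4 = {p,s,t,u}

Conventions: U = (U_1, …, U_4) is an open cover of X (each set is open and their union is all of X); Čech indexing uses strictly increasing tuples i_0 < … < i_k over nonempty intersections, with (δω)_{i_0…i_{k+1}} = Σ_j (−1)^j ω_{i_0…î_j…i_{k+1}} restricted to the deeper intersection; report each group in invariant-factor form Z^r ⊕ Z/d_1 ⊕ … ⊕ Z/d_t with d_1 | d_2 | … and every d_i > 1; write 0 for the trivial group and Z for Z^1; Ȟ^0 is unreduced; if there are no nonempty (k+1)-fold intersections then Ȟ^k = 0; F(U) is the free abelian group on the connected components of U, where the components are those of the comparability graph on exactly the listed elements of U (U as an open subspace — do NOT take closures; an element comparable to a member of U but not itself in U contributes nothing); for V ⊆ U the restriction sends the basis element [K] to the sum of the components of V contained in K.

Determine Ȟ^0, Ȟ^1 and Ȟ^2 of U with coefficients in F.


Ȟ^0 = Z^4, Ȟ^1 = 0, Ȟ^2 = 0

nerve of the cover:
  U12={q,s} U13={q,t} U14={s,t} U23={p,q} U24={p,s} U34={p,t}
  U123={q} U124={s} U134={t} U234={p}
components per intersection:
  U1: {q} {s} {t}
  U2: {p} {q} {s}
  U3: {p} {q,r} {t}
  U4: {p,u} {s} {t}
  U12: {q} {s}
  U13: {q} {t}
  U14: {s} {t}
  U23: {p} {q}
  U24: {p} {s}
  U34: {p} {t}
  U123: {q}
  U124: {s}
  U134: {t}
  U234: {p}
C dims 12,12,4; δ0: rk 8, SNF 1^8; δ1: rk 4, SNF 1^4
Ȟ^0 = (12 − 8) − 0 = 4, so Ȟ^0 ≅ Z^4
Ȟ^1 = (12 − 4) − 8 = 0, so Ȟ^1 ≅ 0
Ȟ^2 = (4 − 0) − 4 = 0, so Ȟ^2 ≅ 0


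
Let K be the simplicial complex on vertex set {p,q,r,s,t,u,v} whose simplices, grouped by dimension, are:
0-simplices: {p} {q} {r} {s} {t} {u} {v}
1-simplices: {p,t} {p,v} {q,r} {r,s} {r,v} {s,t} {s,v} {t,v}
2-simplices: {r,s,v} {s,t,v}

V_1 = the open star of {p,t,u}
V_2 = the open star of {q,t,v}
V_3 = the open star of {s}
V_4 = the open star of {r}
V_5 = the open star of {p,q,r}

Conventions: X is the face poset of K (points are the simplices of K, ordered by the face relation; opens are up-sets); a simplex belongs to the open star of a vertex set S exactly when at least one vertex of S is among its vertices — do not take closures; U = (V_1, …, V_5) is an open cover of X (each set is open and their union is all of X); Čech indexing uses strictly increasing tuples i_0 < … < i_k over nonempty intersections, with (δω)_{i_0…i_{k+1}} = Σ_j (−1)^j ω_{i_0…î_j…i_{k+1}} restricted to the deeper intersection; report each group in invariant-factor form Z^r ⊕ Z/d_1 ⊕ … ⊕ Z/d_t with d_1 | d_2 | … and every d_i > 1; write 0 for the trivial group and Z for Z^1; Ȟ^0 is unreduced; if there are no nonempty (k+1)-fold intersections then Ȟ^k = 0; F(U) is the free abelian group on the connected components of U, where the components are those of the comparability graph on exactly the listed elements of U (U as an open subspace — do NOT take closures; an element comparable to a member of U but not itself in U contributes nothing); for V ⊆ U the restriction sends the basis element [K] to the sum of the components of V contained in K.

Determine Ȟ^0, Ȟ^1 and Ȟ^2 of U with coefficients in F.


nerve simplices:
  V1={{p},{t},{u},{p,t},{p,v},{s,t},{t,v},{s,t,v}} V2={{q},{t},{v},{p,t},{p,v},{q,r},{r,v},{s,t},{s,v},{t,v},{r,s,v},{s,t,v}} V3={{s},{r,s},{s,t},{s,v},{r,s,v},{s,t,v}} V4={{r},{q,r},{r,s},{r,v},{r,s,v}} V5={{p},{q},{r},{p,t},{p,v},{q,r},{r,s},{r,v},{r,s,v}}
  V12={{t},{p,t},{p,v},{s,t},{t,v},{s,t,v}} V13={{s,t},{s,t,v}} V15={{p},{p,t},{p,v}} V23={{s,t},{s,v},{r,s,v},{s,t,v}} V24={{q,r},{r,v},{r,s,v}} V25={{q},{p,t},{p,v},{q,r},{r,v},{r,s,v}} V34={{r,s},{r,s,v}} V35={{r,s},{r,s,v}} V45={{r},{q,r},{r,s},{r,v},{r,s,v}}
  V123={{s,t},{s,t,v}} V125={{p,t},{p,v}} V234={{r,s,v}} V235={{r,s,v}} V245={{q,r},{r,v},{r,s,v}} V345={{r,s},{r,s,v}}
  V2345={{r,s,v}}
components per intersection:
  V1: {{p},{t},{p,t},{p,v},{s,t},{t,v},{s,t,v}} {{u}}
  V2: {{q},{q,r}} {{t},{v},{p,t},{p,v},{r,v},{s,t},{s,v},{t,v},{r,s,v},{s,t,v}}
  V3: {{s},{r,s},{s,t},{s,v},{r,s,v},{s,t,v}}
  V4: {{r},{q,r},{r,s},{r,v},{r,s,v}}
  V5: {{p},{p,t},{p,v}} {{q},{r},{q,r},{r,s},{r,v},{r,s,v}}
  V12: {{t},{p,t},{s,t},{t,v},{s,t,v}} {{p,v}}
  V13: {{s,t},{s,t,v}}
  V15: {{p},{p,t},{p,v}}
  V23: {{s,t},{s,v},{r,s,v},{s,t,v}}
  V24: {{q,r}} {{r,v},{r,s,v}}
  V25: {{q},{q,r}} {{p,t}} {{p,v}} {{r,v},{r,s,v}}
  V34: {{r,s},{r,s,v}}
  V35: {{r,s},{r,s,v}}
  V45: {{r},{q,r},{r,s},{r,v},{r,s,v}}
  V123: {{s,t},{s,t,v}}
  V125: {{p,t}} {{p,v}}
  V234: {{r,s,v}}
  V235: {{r,s,v}}
  V245: {{q,r}} {{r,v},{r,s,v}}
  V345: {{r,s},{r,s,v}}
  V2345: {{r,s,v}}
C dims 8,14,8,1; δ0: rk 6, SNF 1^6; δ1: rk 7, SNF 1^7; δ2: rk 1, SNF 1^1
degree 0: 8−6−0 = 2 → Ȟ^0 ≅ Z^2
degree 1: 14−7−6 = 1 → Ȟ^1 ≅ Z
degree 2: 8−1−7 = 0 → Ȟ^2 ≅ 0

Ȟ^0 = Z^2; Ȟ^1 = Z; Ȟ^2 = 0


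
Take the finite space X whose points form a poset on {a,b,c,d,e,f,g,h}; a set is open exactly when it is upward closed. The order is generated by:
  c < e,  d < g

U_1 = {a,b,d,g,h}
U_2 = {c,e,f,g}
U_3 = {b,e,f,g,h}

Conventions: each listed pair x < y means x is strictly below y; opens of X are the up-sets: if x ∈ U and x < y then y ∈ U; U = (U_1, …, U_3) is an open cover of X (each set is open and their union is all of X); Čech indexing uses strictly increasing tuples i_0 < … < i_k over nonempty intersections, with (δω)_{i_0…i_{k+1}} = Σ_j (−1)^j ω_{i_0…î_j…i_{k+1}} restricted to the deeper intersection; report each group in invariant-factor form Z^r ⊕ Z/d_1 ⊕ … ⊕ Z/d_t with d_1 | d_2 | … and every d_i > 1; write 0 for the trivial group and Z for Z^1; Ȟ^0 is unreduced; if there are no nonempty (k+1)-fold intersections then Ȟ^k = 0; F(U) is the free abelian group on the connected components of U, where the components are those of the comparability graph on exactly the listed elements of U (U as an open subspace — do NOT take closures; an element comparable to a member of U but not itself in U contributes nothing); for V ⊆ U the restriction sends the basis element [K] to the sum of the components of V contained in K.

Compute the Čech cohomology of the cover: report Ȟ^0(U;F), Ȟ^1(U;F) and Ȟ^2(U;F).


Ȟ^0 ≅ Z^6; Ȟ^1 ≅ 0; Ȟ^2 ≅ 0

nonempty intersections:
  U12={g} U13={b,g,h} U23={e,f,g}
  U123={g}
components per intersection:
  U1: {a} {b} {d,g} {h}
  U2: {c,e} {f} {g}
  U3: {b} {e} {f} {g} {h}
  U12: {g}
  U13: {b} {g} {h}
  U23: {e} {f} {g}
  U123: {g}
C dims 12,7,1; δ0: rk 6, SNF 1^6; δ1: rk 1, SNF 1^1
Ȟ^0: (12−6)−0=6 ⇒ Z^6
Ȟ^1: (7−1)−6=0 ⇒ 0
Ȟ^2: (1−0)−1=0 ⇒ 0


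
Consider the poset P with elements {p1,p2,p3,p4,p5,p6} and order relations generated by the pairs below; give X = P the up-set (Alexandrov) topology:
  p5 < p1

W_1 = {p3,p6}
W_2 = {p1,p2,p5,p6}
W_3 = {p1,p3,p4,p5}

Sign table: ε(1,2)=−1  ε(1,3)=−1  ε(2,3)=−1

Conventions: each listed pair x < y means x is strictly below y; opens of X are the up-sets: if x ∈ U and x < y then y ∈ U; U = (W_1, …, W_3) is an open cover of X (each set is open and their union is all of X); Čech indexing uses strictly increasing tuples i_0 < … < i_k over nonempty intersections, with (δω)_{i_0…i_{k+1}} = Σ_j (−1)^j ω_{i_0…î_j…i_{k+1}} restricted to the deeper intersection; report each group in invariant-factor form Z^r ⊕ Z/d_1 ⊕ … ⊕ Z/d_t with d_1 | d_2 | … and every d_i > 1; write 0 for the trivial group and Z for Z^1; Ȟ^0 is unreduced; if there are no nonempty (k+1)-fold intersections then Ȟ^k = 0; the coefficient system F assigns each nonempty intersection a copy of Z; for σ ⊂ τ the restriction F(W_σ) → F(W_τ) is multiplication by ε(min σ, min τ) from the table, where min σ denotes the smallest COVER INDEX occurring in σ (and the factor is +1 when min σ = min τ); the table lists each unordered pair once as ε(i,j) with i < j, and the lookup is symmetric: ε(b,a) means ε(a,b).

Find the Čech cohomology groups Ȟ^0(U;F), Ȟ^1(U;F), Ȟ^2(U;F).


Ȟ^0(U;F) ≅ 0, Ȟ^1(U;F) ≅ Z/2 and Ȟ^2(U;F) ≅ 0

nonempty intersections:
  W12={p6} W13={p3} W23={p1,p5}
C dims 3,3; δ0: rk 3, SNF 1^2·2
Ȟ^0: (3−3)−0=0 ⇒ 0
Ȟ^1: (3−0)−3=0 plus torsion [2] ⇒ Z/2
Ȟ^2: (0−0)−0=0 ⇒ 0


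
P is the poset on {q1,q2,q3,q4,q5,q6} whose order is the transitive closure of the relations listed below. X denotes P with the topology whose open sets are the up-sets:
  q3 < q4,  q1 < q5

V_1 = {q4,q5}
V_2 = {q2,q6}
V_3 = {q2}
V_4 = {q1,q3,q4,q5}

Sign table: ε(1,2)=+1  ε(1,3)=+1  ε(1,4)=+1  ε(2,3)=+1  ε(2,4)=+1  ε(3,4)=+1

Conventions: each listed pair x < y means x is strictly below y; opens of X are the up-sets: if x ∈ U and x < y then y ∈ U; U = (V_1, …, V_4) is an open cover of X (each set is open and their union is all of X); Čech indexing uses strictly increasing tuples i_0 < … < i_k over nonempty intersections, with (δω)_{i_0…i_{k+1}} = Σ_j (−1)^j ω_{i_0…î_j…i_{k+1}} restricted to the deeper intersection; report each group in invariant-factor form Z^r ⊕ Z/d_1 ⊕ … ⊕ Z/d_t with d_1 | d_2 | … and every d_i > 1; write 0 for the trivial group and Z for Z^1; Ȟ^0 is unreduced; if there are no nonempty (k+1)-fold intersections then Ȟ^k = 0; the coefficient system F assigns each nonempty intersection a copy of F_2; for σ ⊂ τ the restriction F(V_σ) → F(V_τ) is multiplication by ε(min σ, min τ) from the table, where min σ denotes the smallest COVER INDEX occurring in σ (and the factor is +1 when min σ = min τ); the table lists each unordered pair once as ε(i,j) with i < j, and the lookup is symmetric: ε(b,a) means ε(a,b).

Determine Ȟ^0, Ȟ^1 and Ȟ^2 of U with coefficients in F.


cover nerve:
  V14={q4,q5} V23={q2}
C dims 4,2; δ0: rk_F2 2
Ȟ^0: (4−2)−0=2 ⇒ Z/2 ⊕ Z/2
Ȟ^1: (2−0)−2=0 ⇒ 0
Ȟ^2: (0−0)−0=0 ⇒ 0

Ȟ^0 = Z/2 ⊕ Z/2, Ȟ^1 = 0, Ȟ^2 = 0


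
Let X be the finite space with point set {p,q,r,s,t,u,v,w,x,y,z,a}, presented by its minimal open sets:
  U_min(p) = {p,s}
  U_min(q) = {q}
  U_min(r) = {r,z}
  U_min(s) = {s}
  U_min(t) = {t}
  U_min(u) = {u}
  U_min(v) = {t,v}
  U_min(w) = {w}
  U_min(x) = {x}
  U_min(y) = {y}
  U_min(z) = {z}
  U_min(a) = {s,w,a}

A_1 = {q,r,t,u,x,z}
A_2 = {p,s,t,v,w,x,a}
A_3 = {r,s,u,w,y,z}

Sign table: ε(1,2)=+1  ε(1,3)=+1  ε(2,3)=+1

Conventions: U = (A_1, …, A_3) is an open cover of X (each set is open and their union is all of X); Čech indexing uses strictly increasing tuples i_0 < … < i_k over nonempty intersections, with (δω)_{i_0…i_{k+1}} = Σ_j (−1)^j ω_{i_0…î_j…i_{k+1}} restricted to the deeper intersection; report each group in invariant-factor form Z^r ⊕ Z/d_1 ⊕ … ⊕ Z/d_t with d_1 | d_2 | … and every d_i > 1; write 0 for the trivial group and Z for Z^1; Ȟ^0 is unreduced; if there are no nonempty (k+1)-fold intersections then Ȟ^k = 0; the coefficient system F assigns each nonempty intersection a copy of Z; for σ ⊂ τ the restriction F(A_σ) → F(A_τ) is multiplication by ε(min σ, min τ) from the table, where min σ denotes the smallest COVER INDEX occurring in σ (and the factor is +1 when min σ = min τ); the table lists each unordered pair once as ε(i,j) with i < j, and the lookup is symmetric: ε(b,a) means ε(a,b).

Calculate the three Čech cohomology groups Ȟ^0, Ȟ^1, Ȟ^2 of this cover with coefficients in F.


cover nerve:
  A12={t,x} A13={r,u,z} A23={s,w}
C dims 3,3; δ0: rk 2, SNF 1^2
Ȟ^0: (3−2)−0=1 ⇒ Z
Ȟ^1: (3−0)−2=1 ⇒ Z
Ȟ^2: (0−0)−0=0 ⇒ 0

Ȟ^0 = Z, Ȟ^1 = Z and Ȟ^2 = 0


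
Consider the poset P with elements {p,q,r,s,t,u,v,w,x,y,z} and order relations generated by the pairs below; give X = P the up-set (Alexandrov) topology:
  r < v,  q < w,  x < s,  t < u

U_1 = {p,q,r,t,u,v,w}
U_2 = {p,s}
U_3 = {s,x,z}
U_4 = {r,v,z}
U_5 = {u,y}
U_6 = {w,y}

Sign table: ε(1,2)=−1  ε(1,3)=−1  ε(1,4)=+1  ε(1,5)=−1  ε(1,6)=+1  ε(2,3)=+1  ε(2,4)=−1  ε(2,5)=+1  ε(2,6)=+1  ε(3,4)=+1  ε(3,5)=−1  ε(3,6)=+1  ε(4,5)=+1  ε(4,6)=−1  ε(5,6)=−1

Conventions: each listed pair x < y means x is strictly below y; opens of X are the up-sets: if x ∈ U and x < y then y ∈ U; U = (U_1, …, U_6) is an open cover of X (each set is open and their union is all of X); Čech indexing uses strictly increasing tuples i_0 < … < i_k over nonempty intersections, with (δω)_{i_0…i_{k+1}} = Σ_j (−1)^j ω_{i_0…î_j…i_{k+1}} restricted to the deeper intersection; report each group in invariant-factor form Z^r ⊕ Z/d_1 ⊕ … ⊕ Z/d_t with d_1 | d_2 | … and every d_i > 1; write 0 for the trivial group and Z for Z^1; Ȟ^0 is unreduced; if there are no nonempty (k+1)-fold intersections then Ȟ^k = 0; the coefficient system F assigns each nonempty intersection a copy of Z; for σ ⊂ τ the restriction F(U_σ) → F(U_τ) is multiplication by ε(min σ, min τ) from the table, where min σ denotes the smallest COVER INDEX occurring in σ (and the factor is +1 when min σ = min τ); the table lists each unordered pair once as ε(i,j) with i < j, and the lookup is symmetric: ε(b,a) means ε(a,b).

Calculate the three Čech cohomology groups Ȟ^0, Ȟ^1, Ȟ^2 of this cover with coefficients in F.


nerve simplices:
  U12={p} U14={r,v} U15={u} U16={w} U23={s} U34={z} U56={y}
C dims 6,7; δ0: rk 6, SNF 1^5·2
degree 0: 6−6−0 = 0 → Ȟ^0 ≅ 0
degree 1: 7−0−6 = 1 plus torsion [2] → Ȟ^1 ≅ Z ⊕ Z/2
degree 2: 0−0−0 = 0 → Ȟ^2 ≅ 0

Ȟ^0 = 0, Ȟ^1 = Z ⊕ Z/2, Ȟ^2 = 0


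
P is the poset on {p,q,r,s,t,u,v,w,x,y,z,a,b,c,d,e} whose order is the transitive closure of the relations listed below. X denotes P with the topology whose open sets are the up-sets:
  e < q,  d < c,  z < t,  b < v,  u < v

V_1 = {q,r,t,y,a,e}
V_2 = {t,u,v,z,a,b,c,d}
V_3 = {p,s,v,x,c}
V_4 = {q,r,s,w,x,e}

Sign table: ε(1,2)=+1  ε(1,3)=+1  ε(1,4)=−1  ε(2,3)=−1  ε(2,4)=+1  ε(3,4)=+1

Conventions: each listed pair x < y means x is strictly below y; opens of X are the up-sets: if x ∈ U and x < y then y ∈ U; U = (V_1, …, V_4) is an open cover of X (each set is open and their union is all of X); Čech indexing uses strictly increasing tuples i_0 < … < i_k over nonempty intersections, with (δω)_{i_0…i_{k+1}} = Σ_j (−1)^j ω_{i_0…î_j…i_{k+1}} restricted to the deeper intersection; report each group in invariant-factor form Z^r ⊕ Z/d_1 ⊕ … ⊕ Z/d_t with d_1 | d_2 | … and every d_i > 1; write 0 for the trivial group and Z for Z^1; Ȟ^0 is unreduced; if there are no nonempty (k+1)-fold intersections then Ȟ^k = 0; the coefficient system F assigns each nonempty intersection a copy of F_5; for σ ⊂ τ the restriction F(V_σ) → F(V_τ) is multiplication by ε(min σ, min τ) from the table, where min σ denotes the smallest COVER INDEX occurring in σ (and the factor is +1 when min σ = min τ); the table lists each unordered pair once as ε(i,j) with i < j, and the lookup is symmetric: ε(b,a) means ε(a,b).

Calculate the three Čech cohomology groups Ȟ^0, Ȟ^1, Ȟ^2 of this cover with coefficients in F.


nonempty intersections:
  V12={t,a} V14={q,r,e} V23={v,c} V34={s,x}
C dims 4,4; δ0: rk_F5 3
Ȟ^0: (4−3)−0=1 ⇒ Z/5
Ȟ^1: (4−0)−3=1 ⇒ Z/5
Ȟ^2: (0−0)−0=0 ⇒ 0

Ȟ^0(U;F) ≅ Z/5; Ȟ^1(U;F) ≅ Z/5; Ȟ^2(U;F) ≅ 0


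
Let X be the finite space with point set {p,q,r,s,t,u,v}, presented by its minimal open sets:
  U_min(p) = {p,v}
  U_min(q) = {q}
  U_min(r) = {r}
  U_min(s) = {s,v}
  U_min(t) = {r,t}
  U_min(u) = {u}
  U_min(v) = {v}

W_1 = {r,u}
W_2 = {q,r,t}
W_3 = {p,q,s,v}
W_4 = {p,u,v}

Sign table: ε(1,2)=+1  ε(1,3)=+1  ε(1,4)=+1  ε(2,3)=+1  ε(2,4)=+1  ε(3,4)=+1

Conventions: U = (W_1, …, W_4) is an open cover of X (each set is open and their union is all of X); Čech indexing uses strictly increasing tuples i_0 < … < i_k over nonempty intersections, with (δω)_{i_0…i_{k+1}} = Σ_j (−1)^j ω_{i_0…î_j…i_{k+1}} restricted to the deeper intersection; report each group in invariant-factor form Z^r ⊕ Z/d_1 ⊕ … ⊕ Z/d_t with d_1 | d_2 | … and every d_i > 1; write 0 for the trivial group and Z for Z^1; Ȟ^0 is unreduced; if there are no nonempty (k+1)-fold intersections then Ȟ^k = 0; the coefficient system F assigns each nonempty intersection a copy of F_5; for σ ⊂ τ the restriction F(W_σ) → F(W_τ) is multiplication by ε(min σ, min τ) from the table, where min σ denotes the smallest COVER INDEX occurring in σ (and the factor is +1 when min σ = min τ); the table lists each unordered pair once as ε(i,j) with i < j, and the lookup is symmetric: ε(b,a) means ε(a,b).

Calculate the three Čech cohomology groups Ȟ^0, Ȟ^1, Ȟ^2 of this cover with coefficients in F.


nerve simplices:
  W12={r} W14={u} W23={q} W34={p,v}
C dims 4,4; δ0: rk_F5 3
degree 0: 4−3−0 = 1 → Ȟ^0 ≅ Z/5
degree 1: 4−0−3 = 1 → Ȟ^1 ≅ Z/5
degree 2: 0−0−0 = 0 → Ȟ^2 ≅ 0

Ȟ^0 = Z/5,  Ȟ^1 = Z/5,  Ȟ^2 = 0


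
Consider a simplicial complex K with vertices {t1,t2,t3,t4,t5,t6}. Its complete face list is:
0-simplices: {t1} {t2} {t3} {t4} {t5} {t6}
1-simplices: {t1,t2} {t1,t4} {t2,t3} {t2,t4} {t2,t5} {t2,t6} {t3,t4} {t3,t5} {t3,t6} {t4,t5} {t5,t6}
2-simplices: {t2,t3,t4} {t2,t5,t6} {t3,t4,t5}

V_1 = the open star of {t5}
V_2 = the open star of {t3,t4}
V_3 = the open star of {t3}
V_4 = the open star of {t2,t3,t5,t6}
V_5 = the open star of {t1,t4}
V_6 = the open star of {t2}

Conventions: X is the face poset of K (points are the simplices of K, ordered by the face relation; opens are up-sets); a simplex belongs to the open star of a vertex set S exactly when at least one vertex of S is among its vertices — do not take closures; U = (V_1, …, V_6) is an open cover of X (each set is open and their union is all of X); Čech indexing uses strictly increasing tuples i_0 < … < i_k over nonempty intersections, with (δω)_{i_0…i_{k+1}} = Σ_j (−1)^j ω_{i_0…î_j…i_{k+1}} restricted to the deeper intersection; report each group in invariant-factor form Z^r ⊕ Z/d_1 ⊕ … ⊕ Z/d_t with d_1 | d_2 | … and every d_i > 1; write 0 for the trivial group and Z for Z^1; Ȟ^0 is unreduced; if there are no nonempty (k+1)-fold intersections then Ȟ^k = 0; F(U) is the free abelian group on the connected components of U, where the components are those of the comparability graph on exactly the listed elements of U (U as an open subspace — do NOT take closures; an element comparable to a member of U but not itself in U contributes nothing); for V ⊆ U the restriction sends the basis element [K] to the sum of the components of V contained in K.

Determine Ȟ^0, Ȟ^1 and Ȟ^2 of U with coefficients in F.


Ȟ^0 = Z; Ȟ^1 = Z; Ȟ^2 = 0

nonempty overlaps:
  V1={{t5},{t2,t5},{t3,t5},{t4,t5},{t5,t6},{t2,t5,t6},{t3,t4,t5}} V2={{t3},{t4},{t1,t4},{t2,t3},{t2,t4},{t3,t4},{t3,t5},{t3,t6},{t4,t5},{t2,t3,t4},{t3,t4,t5}} V3={{t3},{t2,t3},{t3,t4},{t3,t5},{t3,t6},{t2,t3,t4},{t3,t4,t5}} V4={{t2},{t3},{t5},{t6},{t1,t2},{t2,t3},{t2,t4},{t2,t5},{t2,t6},{t3,t4},{t3,t5},{t3,t6},{t4,t5},{t5,t6},{t2,t3,t4},{t2,t5,t6},{t3,t4,t5}} V5={{t1},{t4},{t1,t2},{t1,t4},{t2,t4},{t3,t4},{t4,t5},{t2,t3,t4},{t3,t4,t5}} V6={{t2},{t1,t2},{t2,t3},{t2,t4},{t2,t5},{t2,t6},{t2,t3,t4},{t2,t5,t6}}
  V12={{t3,t5},{t4,t5},{t3,t4,t5}} V13={{t3,t5},{t3,t4,t5}} V14={{t5},{t2,t5},{t3,t5},{t4,t5},{t5,t6},{t2,t5,t6},{t3,t4,t5}} V15={{t4,t5},{t3,t4,t5}} V16={{t2,t5},{t2,t5,t6}} V23={{t3},{t2,t3},{t3,t4},{t3,t5},{t3,t6},{t2,t3,t4},{t3,t4,t5}} V24={{t3},{t2,t3},{t2,t4},{t3,t4},{t3,t5},{t3,t6},{t4,t5},{t2,t3,t4},{t3,t4,t5}} V25={{t4},{t1,t4},{t2,t4},{t3,t4},{t4,t5},{t2,t3,t4},{t3,t4,t5}} V26={{t2,t3},{t2,t4},{t2,t3,t4}} V34={{t3},{t2,t3},{t3,t4},{t3,t5},{t3,t6},{t2,t3,t4},{t3,t4,t5}} V35={{t3,t4},{t2,t3,t4},{t3,t4,t5}} V36={{t2,t3},{t2,t3,t4}} V45={{t1,t2},{t2,t4},{t3,t4},{t4,t5},{t2,t3,t4},{t3,t4,t5}} V46={{t2},{t1,t2},{t2,t3},{t2,t4},{t2,t5},{t2,t6},{t2,t3,t4},{t2,t5,t6}} V56={{t1,t2},{t2,t4},{t2,t3,t4}}
  V123={{t3,t5},{t3,t4,t5}} V124={{t3,t5},{t4,t5},{t3,t4,t5}} V125={{t4,t5},{t3,t4,t5}} V134={{t3,t5},{t3,t4,t5}} V135={{t3,t4,t5}} V145={{t4,t5},{t3,t4,t5}} V146={{t2,t5},{t2,t5,t6}} V234={{t3},{t2,t3},{t3,t4},{t3,t5},{t3,t6},{t2,t3,t4},{t3,t4,t5}} V235={{t3,t4},{t2,t3,t4},{t3,t4,t5}} V236={{t2,t3},{t2,t3,t4}} V245={{t2,t4},{t3,t4},{t4,t5},{t2,t3,t4},{t3,t4,t5}} V246={{t2,t3},{t2,t4},{t2,t3,t4}} V256={{t2,t4},{t2,t3,t4}} V345={{t3,t4},{t2,t3,t4},{t3,t4,t5}} V346={{t2,t3},{t2,t3,t4}} V356={{t2,t3,t4}} V456={{t1,t2},{t2,t4},{t2,t3,t4}}
  V1234={{t3,t5},{t3,t4,t5}} V1235={{t3,t4,t5}} V1245={{t4,t5},{t3,t4,t5}} V1345={{t3,t4,t5}} V2345={{t3,t4},{t2,t3,t4},{t3,t4,t5}} V2346={{t2,t3},{t2,t3,t4}} V2356={{t2,t3,t4}} V2456={{t2,t4},{t2,t3,t4}} V3456={{t2,t3,t4}}
  V12345={{t3,t4,t5}} V23456={{t2,t3,t4}}
components per intersection:
  V1: {{t5},{t2,t5},{t3,t5},{t4,t5},{t5,t6},{t2,t5,t6},{t3,t4,t5}}
  V2: {{t3},{t4},{t1,t4},{t2,t3},{t2,t4},{t3,t4},{t3,t5},{t3,t6},{t4,t5},{t2,t3,t4},{t3,t4,t5}}
  V3: {{t3},{t2,t3},{t3,t4},{t3,t5},{t3,t6},{t2,t3,t4},{t3,t4,t5}}
  V4: {{t2},{t3},{t5},{t6},{t1,t2},{t2,t3},{t2,t4},{t2,t5},{t2,t6},{t3,t4},{t3,t5},{t3,t6},{t4,t5},{t5,t6},{t2,t3,t4},{t2,t5,t6},{t3,t4,t5}}
  V5: {{t1},{t4},{t1,t2},{t1,t4},{t2,t4},{t3,t4},{t4,t5},{t2,t3,t4},{t3,t4,t5}}
  V6: {{t2},{t1,t2},{t2,t3},{t2,t4},{t2,t5},{t2,t6},{t2,t3,t4},{t2,t5,t6}}
  V12: {{t3,t5},{t4,t5},{t3,t4,t5}}
  V13: {{t3,t5},{t3,t4,t5}}
  V14: {{t5},{t2,t5},{t3,t5},{t4,t5},{t5,t6},{t2,t5,t6},{t3,t4,t5}}
  V15: {{t4,t5},{t3,t4,t5}}
  V16: {{t2,t5},{t2,t5,t6}}
  V23: {{t3},{t2,t3},{t3,t4},{t3,t5},{t3,t6},{t2,t3,t4},{t3,t4,t5}}
  V24: {{t3},{t2,t3},{t2,t4},{t3,t4},{t3,t5},{t3,t6},{t4,t5},{t2,t3,t4},{t3,t4,t5}}
  V25: {{t4},{t1,t4},{t2,t4},{t3,t4},{t4,t5},{t2,t3,t4},{t3,t4,t5}}
  V26: {{t2,t3},{t2,t4},{t2,t3,t4}}
  V34: {{t3},{t2,t3},{t3,t4},{t3,t5},{t3,t6},{t2,t3,t4},{t3,t4,t5}}
  V35: {{t3,t4},{t2,t3,t4},{t3,t4,t5}}
  V36: {{t2,t3},{t2,t3,t4}}
  V45: {{t1,t2}} {{t2,t4},{t3,t4},{t4,t5},{t2,t3,t4},{t3,t4,t5}}
  V46: {{t2},{t1,t2},{t2,t3},{t2,t4},{t2,t5},{t2,t6},{t2,t3,t4},{t2,t5,t6}}
  V56: {{t1,t2}} {{t2,t4},{t2,t3,t4}}
  V123: {{t3,t5},{t3,t4,t5}}
  V124: {{t3,t5},{t4,t5},{t3,t4,t5}}
  V125: {{t4,t5},{t3,t4,t5}}
  V134: {{t3,t5},{t3,t4,t5}}
  V135: {{t3,t4,t5}}
  V145: {{t4,t5},{t3,t4,t5}}
  V146: {{t2,t5},{t2,t5,t6}}
  V234: {{t3},{t2,t3},{t3,t4},{t3,t5},{t3,t6},{t2,t3,t4},{t3,t4,t5}}
  V235: {{t3,t4},{t2,t3,t4},{t3,t4,t5}}
  V236: {{t2,t3},{t2,t3,t4}}
  V245: {{t2,t4},{t3,t4},{t4,t5},{t2,t3,t4},{t3,t4,t5}}
  V246: {{t2,t3},{t2,t4},{t2,t3,t4}}
  V256: {{t2,t4},{t2,t3,t4}}
  V345: {{t3,t4},{t2,t3,t4},{t3,t4,t5}}
  V346: {{t2,t3},{t2,t3,t4}}
  V356: {{t2,t3,t4}}
  V456: {{t1,t2}} {{t2,t4},{t2,t3,t4}}
  V1234: {{t3,t5},{t3,t4,t5}}
  V1235: {{t3,t4,t5}}
  V1245: {{t4,t5},{t3,t4,t5}}
  V1345: {{t3,t4,t5}}
  V2345: {{t3,t4},{t2,t3,t4},{t3,t4,t5}}
  V2346: {{t2,t3},{t2,t3,t4}}
  V2356: {{t2,t3,t4}}
  V2456: {{t2,t4},{t2,t3,t4}}
  V3456: {{t2,t3,t4}}
  V12345: {{t3,t4,t5}}
  V23456: {{t2,t3,t4}}
C dims 6,17,18,9; δ0: rk 5, SNF 1^5; δ1: rk 11, SNF 1^11; δ2: rk 7, SNF 1^7
degree 0: 6−5−0 = 1 → Ȟ^0 ≅ Z
degree 1: 17−11−5 = 1 → Ȟ^1 ≅ Z
degree 2: 18−7−11 = 0 → Ȟ^2 ≅ 0


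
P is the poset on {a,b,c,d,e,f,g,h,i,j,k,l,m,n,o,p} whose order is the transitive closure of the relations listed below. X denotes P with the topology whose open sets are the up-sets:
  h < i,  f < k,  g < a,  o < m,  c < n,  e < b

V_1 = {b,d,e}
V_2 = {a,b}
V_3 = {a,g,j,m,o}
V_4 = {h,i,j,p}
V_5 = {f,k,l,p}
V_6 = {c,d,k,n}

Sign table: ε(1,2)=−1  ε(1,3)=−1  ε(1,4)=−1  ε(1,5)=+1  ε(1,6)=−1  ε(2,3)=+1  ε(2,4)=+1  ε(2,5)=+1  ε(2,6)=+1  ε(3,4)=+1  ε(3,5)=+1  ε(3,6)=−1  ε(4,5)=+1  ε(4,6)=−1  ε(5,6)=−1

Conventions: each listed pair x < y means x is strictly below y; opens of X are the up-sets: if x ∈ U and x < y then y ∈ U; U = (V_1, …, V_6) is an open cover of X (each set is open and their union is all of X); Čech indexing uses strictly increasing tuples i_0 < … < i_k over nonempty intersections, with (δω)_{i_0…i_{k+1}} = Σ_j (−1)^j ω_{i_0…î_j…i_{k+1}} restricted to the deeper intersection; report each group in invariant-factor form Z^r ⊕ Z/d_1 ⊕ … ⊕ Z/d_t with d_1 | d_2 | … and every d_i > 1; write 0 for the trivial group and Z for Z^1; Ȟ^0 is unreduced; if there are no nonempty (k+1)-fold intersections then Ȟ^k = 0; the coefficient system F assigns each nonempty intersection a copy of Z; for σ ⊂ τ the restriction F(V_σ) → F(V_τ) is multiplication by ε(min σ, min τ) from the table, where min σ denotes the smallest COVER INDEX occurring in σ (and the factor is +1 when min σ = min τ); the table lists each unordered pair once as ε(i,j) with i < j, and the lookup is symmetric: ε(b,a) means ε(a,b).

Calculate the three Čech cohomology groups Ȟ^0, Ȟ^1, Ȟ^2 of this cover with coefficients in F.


nonempty intersections:
  V12={b} V16={d} V23={a} V34={j} V45={p} V56={k}
C dims 6,6; δ0: rk 6, SNF 1^5·2
Ȟ^0: (6−6)−0=0 ⇒ 0
Ȟ^1: (6−0)−6=0 plus torsion [2] ⇒ Z/2
Ȟ^2: (0−0)−0=0 ⇒ 0

Ȟ^0(U;F) ≅ 0, Ȟ^1(U;F) ≅ Z/2 and Ȟ^2(U;F) ≅ 0


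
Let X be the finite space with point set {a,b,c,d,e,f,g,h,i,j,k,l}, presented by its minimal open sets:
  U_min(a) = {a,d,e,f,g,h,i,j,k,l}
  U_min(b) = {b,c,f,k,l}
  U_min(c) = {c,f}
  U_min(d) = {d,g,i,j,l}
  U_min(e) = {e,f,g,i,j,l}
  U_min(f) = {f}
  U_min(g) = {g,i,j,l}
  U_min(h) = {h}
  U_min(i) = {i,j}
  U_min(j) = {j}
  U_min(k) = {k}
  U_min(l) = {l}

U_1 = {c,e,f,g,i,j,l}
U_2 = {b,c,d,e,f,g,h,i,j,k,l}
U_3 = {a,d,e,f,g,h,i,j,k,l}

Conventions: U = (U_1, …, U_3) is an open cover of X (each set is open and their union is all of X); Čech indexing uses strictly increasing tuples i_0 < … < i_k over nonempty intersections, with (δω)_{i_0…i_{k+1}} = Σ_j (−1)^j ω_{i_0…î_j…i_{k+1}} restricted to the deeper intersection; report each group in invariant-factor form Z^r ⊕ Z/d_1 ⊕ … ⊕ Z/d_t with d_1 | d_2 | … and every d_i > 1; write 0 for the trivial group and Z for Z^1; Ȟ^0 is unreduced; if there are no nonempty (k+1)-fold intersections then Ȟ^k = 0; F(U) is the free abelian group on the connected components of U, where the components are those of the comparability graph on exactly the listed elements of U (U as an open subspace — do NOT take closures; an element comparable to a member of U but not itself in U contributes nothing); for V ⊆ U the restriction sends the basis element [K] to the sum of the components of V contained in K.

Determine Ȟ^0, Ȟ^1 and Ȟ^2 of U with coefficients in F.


Ȟ^0 = Z,  Ȟ^1 = Z,  Ȟ^2 = 0

nerve simplices:
  U12={c,e,f,g,i,j,l} U13={e,f,g,i,j,l} U23={d,e,f,g,h,i,j,k,l}
  U123={e,f,g,i,j,l}
components per intersection:
  U1: {c,e,f,g,i,j,l}
  U2: {b,c,d,e,f,g,i,j,k,l} {h}
  U3: {a,d,e,f,g,h,i,j,k,l}
  U12: {c,e,f,g,i,j,l}
  U13: {e,f,g,i,j,l}
  U23: {d,e,f,g,i,j,l} {h} {k}
  U123: {e,f,g,i,j,l}
C dims 4,5,1; δ0: rk 3, SNF 1^3; δ1: rk 1, SNF 1^1
degree 0: 4−3−0 = 1 → Ȟ^0 ≅ Z
degree 1: 5−1−3 = 1 → Ȟ^1 ≅ Z
degree 2: 1−0−1 = 0 → Ȟ^2 ≅ 0


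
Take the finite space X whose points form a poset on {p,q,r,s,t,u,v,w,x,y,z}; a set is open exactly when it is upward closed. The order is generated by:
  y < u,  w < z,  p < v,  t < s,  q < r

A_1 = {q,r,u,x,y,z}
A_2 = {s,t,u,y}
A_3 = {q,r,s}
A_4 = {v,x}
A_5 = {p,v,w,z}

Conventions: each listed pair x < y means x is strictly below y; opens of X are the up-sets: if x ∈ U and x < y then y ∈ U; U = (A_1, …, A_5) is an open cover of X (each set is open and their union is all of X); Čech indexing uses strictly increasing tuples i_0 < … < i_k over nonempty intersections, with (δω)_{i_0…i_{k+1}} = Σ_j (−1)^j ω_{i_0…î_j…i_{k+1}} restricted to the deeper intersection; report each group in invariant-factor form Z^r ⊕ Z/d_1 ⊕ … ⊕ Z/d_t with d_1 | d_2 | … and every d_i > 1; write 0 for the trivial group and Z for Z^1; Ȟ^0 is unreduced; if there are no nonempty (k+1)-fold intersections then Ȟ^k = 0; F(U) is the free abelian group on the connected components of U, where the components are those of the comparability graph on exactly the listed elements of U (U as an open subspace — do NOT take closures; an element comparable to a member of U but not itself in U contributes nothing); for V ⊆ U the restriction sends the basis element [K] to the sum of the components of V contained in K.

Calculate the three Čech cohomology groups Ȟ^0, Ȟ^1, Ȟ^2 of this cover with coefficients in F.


Ȟ^0(U;F) ≅ Z^6, Ȟ^1(U;F) ≅ 0 and Ȟ^2(U;F) ≅ 0

cover nerve:
  A12={u,y} A13={q,r} A14={x} A15={z} A23={s} A45={v}
components per intersection:
  A1: {q,r} {u,y} {x} {z}
  A2: {s,t} {u,y}
  A3: {q,r} {s}
  A4: {v} {x}
  A5: {p,v} {w,z}
  A12: {u,y}
  A13: {q,r}
  A14: {x}
  A15: {z}
  A23: {s}
  A45: {v}
C dims 12,6; δ0: rk 6, SNF 1^6
Ȟ^0: (12−6)−0=6 ⇒ Z^6
Ȟ^1: (6−0)−6=0 ⇒ 0
Ȟ^2: (0−0)−0=0 ⇒ 0


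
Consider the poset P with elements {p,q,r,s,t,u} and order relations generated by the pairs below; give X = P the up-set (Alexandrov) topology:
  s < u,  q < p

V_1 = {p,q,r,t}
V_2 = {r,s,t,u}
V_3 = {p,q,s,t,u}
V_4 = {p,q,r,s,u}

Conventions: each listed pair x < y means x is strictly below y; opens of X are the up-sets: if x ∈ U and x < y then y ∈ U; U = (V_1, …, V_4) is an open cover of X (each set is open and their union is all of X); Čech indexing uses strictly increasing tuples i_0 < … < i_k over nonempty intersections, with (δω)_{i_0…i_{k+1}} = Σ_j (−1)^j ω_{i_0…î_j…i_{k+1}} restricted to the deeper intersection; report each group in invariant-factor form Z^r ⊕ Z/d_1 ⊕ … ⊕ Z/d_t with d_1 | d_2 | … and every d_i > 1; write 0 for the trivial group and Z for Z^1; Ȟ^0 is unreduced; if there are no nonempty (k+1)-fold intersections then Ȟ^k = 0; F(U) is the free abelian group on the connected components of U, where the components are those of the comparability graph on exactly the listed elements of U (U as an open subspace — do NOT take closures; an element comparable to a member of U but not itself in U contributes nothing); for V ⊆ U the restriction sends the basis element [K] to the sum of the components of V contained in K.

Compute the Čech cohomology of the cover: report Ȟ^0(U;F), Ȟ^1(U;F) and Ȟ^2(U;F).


Ȟ^0 ≅ Z^4,  Ȟ^1 ≅ 0,  Ȟ^2 ≅ 0

intersection data:
  V12={r,t} V13={p,q,t} V14={p,q,r} V23={s,t,u} V24={r,s,u} V34={p,q,s,u}
  V123={t} V124={r} V134={p,q} V234={s,u}
components per intersection:
  V1: {p,q} {r} {t}
  V2: {r} {s,u} {t}
  V3: {p,q} {s,u} {t}
  V4: {p,q} {r} {s,u}
  V12: {r} {t}
  V13: {p,q} {t}
  V14: {p,q} {r}
  V23: {s,u} {t}
  V24: {r} {s,u}
  V34: {p,q} {s,u}
  V123: {t}
  V124: {r}
  V134: {p,q}
  V234: {s,u}
C dims 12,12,4; δ0: rk 8, SNF 1^8; δ1: rk 4, SNF 1^4
Ȟ^0 = (12 − 8) − 0 = 4, so Ȟ^0 ≅ Z^4
Ȟ^1 = (12 − 4) − 8 = 0, so Ȟ^1 ≅ 0
Ȟ^2 = (4 − 0) − 4 = 0, so Ȟ^2 ≅ 0


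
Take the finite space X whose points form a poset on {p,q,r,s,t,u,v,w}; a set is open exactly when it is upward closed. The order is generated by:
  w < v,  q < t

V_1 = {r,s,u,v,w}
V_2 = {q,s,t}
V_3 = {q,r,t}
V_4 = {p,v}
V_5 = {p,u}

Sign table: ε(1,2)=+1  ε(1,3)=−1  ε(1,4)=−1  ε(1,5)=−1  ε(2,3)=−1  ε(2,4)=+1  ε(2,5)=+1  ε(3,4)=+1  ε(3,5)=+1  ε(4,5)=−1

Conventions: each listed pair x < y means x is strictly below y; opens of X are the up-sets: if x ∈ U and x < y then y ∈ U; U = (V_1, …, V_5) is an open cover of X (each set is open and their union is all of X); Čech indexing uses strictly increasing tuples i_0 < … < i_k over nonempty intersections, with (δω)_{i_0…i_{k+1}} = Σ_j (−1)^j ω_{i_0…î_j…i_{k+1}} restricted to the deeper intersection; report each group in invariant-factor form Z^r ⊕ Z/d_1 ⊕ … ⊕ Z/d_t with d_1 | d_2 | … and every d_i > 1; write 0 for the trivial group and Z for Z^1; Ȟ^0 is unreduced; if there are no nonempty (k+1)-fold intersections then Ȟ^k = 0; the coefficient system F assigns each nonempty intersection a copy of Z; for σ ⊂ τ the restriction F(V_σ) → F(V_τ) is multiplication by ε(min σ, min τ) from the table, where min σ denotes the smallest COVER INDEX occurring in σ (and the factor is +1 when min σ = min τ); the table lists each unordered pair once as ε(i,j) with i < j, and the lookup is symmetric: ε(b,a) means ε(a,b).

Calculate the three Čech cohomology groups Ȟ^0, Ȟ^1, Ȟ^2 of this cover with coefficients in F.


Ȟ^0 = 0,  Ȟ^1 = Z ⊕ Z/2,  Ȟ^2 = 0

nerve of the cover:
  V12={s} V13={r} V14={v} V15={u} V23={q,t} V45={p}
C dims 5,6; δ0: rk 5, SNF 1^4·2
Ȟ^0 = (5 − 5) − 0 = 0, so Ȟ^0 ≅ 0
Ȟ^1 = (6 − 0) − 5 = 1 plus torsion [2], so Ȟ^1 ≅ Z ⊕ Z/2
Ȟ^2 = (0 − 0) − 0 = 0, so Ȟ^2 ≅ 0


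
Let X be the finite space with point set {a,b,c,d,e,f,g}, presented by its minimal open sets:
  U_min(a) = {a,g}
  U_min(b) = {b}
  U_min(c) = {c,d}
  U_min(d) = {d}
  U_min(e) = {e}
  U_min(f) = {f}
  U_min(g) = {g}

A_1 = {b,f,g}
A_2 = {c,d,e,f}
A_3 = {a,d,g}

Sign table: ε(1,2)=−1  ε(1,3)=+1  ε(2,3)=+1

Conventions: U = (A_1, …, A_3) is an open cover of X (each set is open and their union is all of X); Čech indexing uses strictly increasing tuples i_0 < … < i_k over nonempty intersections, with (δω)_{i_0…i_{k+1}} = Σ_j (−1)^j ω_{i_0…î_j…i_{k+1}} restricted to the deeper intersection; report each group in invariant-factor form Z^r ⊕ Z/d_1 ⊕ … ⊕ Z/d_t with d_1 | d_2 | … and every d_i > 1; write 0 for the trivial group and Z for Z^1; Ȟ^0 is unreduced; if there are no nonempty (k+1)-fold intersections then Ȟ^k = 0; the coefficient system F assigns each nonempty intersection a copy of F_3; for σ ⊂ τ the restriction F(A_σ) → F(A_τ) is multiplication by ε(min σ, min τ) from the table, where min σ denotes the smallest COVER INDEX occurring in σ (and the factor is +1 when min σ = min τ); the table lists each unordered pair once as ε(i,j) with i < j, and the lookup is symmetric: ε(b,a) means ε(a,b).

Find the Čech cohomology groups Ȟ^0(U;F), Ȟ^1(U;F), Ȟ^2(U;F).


Ȟ^0(U;F) ≅ 0, Ȟ^1(U;F) ≅ 0, Ȟ^2(U;F) ≅ 0

nerve simplices:
  A12={f} A13={g} A23={d}
C dims 3,3; δ0: rk_F3 3
degree 0: 3−3−0 = 0 → Ȟ^0 ≅ 0
degree 1: 3−0−3 = 0 → Ȟ^1 ≅ 0
degree 2: 0−0−0 = 0 → Ȟ^2 ≅ 0
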